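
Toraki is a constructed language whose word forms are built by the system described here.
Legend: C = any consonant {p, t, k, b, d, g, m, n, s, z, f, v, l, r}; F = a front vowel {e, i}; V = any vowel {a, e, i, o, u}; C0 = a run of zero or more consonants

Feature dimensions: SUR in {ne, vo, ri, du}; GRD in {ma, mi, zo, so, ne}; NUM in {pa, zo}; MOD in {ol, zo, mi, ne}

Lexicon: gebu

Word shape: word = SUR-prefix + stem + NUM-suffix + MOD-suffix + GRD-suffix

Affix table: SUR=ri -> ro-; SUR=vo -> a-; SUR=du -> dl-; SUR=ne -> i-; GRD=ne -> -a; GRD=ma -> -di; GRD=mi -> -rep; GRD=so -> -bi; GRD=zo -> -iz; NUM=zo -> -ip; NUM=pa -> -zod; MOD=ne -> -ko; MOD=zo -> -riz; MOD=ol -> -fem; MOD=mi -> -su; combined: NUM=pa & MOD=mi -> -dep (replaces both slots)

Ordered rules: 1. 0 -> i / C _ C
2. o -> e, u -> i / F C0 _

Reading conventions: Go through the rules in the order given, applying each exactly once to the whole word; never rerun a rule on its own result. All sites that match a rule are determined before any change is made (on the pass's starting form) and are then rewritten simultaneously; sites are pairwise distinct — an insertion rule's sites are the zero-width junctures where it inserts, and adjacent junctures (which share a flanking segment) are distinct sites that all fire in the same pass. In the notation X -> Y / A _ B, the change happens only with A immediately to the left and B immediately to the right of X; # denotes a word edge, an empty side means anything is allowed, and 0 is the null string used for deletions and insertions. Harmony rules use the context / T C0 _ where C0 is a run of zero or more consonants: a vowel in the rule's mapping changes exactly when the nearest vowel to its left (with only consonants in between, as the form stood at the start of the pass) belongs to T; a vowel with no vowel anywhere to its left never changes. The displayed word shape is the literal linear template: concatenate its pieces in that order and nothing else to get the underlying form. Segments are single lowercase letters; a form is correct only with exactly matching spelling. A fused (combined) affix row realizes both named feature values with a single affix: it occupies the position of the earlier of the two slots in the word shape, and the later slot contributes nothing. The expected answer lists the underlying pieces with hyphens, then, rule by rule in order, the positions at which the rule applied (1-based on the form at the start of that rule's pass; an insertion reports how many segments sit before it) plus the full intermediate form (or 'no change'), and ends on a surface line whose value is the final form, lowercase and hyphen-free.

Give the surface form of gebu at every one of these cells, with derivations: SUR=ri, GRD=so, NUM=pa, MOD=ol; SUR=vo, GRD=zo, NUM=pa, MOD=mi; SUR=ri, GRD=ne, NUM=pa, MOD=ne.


cell SUR=ri, GRD=so, NUM=pa, MOD=ol:
underlying: ro-gebu-zod-fem-bi
1. 0 -> i / C _ C: inserts after position(s) 9, 12: rogebuzodifemibi
2. o -> e, u -> i / F C0 _: fires at position(s) 6: rogebizodifemibi
surface: rogebizodifemibi

cell SUR=vo, GRD=zo, NUM=pa, MOD=mi:
underlying: a-gebu-dep-iz
1. 0 -> i / C _ C: no change
2. o -> e, u -> i / F C0 _: fires at position(s) 5: agebidepiz
surface: agebidepiz

cell SUR=ri, GRD=ne, NUM=pa, MOD=ne:
underlying: ro-gebu-zod-ko-a
1. 0 -> i / C _ C: inserts after position(s) 9: rogebuzodikoa
2. o -> e, u -> i / F C0 _: fires at position(s) 6, 12: rogebizodikea
surface: rogebizodikea


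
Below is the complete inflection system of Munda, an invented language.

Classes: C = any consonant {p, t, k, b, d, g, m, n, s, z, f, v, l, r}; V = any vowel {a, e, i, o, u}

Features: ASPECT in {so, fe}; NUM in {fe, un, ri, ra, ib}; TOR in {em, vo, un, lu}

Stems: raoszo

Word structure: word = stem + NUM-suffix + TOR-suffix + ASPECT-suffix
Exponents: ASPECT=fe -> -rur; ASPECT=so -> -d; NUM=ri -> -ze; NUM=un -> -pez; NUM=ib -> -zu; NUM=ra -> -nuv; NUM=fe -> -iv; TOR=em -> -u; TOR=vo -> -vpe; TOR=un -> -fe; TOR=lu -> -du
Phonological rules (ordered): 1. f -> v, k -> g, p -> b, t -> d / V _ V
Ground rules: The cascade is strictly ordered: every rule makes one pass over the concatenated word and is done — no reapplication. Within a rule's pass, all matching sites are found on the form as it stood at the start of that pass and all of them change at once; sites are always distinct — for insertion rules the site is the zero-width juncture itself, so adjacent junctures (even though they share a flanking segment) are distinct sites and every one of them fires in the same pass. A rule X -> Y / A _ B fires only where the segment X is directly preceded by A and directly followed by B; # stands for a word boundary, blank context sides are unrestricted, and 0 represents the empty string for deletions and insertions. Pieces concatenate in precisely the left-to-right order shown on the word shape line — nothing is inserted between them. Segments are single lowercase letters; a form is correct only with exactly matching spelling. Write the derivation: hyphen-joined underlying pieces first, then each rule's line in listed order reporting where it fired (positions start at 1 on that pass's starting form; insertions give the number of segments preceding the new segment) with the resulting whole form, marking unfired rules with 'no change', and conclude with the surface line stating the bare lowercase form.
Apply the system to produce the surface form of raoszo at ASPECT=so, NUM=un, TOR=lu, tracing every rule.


underlying: raoszo-pez-du-d
1. f -> v, k -> g, p -> b, t -> d / V _ V: fires at position(s) 7: raoszobezdud
surface: raoszobezdud


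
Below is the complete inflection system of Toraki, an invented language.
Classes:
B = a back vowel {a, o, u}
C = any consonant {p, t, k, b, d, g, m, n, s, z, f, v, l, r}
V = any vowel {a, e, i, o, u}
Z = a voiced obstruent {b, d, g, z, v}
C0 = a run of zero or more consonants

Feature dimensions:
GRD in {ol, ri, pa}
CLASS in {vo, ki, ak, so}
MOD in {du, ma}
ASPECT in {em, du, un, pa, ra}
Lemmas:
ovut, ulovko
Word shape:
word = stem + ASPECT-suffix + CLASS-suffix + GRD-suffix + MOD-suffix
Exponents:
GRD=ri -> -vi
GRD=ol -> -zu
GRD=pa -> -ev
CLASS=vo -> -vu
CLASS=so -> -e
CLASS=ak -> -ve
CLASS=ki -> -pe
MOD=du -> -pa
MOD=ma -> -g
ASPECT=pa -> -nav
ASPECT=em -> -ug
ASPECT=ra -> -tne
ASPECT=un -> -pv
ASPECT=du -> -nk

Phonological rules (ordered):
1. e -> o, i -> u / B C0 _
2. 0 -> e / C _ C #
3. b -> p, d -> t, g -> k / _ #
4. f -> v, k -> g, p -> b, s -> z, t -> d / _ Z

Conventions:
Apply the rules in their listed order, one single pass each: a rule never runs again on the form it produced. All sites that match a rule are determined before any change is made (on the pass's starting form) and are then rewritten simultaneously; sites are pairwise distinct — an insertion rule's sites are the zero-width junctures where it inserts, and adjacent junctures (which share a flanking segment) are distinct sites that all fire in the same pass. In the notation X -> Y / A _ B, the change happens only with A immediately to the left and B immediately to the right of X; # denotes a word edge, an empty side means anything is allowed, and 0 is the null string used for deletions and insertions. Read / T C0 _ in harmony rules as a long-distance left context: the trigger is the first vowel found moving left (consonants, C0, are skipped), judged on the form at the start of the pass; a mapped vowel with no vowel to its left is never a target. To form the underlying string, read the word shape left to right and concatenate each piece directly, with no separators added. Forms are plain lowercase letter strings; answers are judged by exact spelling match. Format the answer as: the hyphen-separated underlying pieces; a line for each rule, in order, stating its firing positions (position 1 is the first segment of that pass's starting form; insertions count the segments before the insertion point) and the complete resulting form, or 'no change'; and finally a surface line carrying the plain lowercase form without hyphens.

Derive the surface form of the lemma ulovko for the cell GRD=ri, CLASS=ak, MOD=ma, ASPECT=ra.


underlying: ulovko-tne-ve-vi-g
1. e -> o, i -> u / B C0 _: fires at position(s) 9: ulovkotnovevig
2. 0 -> e / C _ C #: no change
3. b -> p, d -> t, g -> k / _ #: fires at position(s) 14: ulovkotnovevik
4. f -> v, k -> g, p -> b, s -> z, t -> d / _ Z: no change
surface: ulovkotnovevik


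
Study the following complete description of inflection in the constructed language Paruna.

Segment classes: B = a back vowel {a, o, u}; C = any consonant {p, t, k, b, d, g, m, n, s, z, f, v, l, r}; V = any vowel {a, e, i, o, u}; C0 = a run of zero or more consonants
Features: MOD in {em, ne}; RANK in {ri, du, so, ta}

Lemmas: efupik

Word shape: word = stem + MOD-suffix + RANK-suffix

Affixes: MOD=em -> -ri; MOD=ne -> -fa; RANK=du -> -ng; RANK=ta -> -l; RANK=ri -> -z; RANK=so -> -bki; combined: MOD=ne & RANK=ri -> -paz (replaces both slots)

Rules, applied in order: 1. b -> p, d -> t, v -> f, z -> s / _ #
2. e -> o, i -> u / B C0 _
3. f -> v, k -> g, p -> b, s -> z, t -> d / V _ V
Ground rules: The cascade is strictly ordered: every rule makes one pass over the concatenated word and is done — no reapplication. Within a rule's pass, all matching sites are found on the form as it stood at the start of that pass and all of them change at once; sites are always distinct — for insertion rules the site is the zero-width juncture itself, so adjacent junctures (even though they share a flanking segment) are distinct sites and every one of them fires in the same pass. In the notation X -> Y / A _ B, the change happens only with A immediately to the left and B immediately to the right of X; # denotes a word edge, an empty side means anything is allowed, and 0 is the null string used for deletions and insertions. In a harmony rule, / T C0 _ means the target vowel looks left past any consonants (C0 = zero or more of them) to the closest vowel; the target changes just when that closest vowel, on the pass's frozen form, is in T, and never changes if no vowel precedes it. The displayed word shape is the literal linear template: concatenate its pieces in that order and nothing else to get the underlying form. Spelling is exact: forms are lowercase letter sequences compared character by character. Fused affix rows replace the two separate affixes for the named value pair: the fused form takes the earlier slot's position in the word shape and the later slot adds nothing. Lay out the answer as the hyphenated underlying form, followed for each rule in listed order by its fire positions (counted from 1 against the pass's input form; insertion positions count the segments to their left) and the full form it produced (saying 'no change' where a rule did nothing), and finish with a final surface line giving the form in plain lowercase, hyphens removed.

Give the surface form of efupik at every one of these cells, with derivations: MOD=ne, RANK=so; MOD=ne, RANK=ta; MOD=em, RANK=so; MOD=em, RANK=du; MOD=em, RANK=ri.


cell MOD=ne, RANK=so:
underlying: efupik-fa-bki
1. b -> p, d -> t, v -> f, z -> s / _ #: no change
2. e -> o, i -> u / B C0 _: fires at position(s) 5, 11: efupukfabku
3. f -> v, k -> g, p -> b, s -> z, t -> d / V _ V: fires at position(s) 2, 4: evubukfabku
surface: evubukfabku

cell MOD=ne, RANK=ta:
underlying: efupik-fa-l
1. b -> p, d -> t, v -> f, z -> s / _ #: no change
2. e -> o, i -> u / B C0 _: fires at position(s) 5: efupukfal
3. f -> v, k -> g, p -> b, s -> z, t -> d / V _ V: fires at position(s) 2, 4: evubukfal
surface: evubukfal

cell MOD=em, RANK=so:
underlying: efupik-ri-bki
1. b -> p, d -> t, v -> f, z -> s / _ #: no change
2. e -> o, i -> u / B C0 _: fires at position(s) 5: efupukribki
3. f -> v, k -> g, p -> b, s -> z, t -> d / V _ V: fires at position(s) 2, 4: evubukribki
surface: evubukribki

cell MOD=em, RANK=du:
underlying: efupik-ri-ng
1. b -> p, d -> t, v -> f, z -> s / _ #: no change
2. e -> o, i -> u / B C0 _: fires at position(s) 5: efupukring
3. f -> v, k -> g, p -> b, s -> z, t -> d / V _ V: fires at position(s) 2, 4: evubukring
surface: evubukring

cell MOD=em, RANK=ri:
underlying: efupik-ri-z
1. b -> p, d -> t, v -> f, z -> s / _ #: fires at position(s) 9: efupikris
2. e -> o, i -> u / B C0 _: fires at position(s) 5: efupukris
3. f -> v, k -> g, p -> b, s -> z, t -> d / V _ V: fires at position(s) 2, 4: evubukris
surface: evubukris


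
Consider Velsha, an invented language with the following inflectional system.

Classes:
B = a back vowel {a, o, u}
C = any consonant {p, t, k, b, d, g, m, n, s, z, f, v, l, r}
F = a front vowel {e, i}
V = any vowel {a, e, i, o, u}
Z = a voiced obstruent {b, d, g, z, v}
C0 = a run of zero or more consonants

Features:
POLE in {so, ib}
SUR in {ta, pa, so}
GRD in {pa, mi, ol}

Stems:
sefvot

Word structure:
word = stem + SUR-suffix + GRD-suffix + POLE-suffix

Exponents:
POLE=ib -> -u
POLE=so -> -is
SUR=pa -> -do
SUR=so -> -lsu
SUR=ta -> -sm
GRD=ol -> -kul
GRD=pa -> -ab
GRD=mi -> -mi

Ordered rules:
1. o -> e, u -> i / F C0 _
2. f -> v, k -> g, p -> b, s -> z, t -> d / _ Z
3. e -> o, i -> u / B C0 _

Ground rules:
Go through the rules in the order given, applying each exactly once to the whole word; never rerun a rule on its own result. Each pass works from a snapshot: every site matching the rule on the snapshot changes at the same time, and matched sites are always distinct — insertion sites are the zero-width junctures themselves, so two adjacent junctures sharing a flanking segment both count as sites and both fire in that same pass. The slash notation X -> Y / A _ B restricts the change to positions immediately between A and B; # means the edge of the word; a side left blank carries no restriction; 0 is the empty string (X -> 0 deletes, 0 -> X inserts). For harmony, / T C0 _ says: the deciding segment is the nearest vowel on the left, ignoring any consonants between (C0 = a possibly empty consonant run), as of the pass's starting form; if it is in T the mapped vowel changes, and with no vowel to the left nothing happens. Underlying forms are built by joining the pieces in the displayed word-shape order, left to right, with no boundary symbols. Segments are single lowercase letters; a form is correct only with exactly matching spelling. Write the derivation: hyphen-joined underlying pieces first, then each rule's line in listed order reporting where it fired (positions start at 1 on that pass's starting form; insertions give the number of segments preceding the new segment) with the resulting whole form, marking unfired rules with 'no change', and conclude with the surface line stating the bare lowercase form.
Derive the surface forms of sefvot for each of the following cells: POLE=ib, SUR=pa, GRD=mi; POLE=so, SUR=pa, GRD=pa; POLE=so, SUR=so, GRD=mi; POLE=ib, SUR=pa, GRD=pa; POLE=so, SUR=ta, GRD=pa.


cell POLE=ib, SUR=pa, GRD=mi:
underlying: sefvot-do-mi-u
1. o -> e, u -> i / F C0 _: fires at position(s) 5, 11: sefvetdomii
2. f -> v, k -> g, p -> b, s -> z, t -> d / _ Z: fires at position(s) 3, 6: sevveddomii
3. e -> o, i -> u / B C0 _: fires at position(s) 10: sevveddomui
surface: sevveddomui

cell POLE=so, SUR=pa, GRD=pa:
underlying: sefvot-do-ab-is
1. o -> e, u -> i / F C0 _: fires at position(s) 5: sefvetdoabis
2. f -> v, k -> g, p -> b, s -> z, t -> d / _ Z: fires at position(s) 3, 6: sevveddoabis
3. e -> o, i -> u / B C0 _: fires at position(s) 11: sevveddoabus
surface: sevveddoabus

cell POLE=so, SUR=so, GRD=mi:
underlying: sefvot-lsu-mi-is
1. o -> e, u -> i / F C0 _: fires at position(s) 5: sefvetlsumiis
2. f -> v, k -> g, p -> b, s -> z, t -> d / _ Z: fires at position(s) 3: sevvetlsumiis
3. e -> o, i -> u / B C0 _: fires at position(s) 11: sevvetlsumuis
surface: sevvetlsumuis

cell POLE=ib, SUR=pa, GRD=pa:
underlying: sefvot-do-ab-u
1. o -> e, u -> i / F C0 _: fires at position(s) 5: sefvetdoabu
2. f -> v, k -> g, p -> b, s -> z, t -> d / _ Z: fires at position(s) 3, 6: sevveddoabu
3. e -> o, i -> u / B C0 _: no change
surface: sevveddoabu

cell POLE=so, SUR=ta, GRD=pa:
underlying: sefvot-sm-ab-is
1. o -> e, u -> i / F C0 _: fires at position(s) 5: sefvetsmabis
2. f -> v, k -> g, p -> b, s -> z, t -> d / _ Z: fires at position(s) 3: sevvetsmabis
3. e -> o, i -> u / B C0 _: fires at position(s) 11: sevvetsmabus
surface: sevvetsmabus


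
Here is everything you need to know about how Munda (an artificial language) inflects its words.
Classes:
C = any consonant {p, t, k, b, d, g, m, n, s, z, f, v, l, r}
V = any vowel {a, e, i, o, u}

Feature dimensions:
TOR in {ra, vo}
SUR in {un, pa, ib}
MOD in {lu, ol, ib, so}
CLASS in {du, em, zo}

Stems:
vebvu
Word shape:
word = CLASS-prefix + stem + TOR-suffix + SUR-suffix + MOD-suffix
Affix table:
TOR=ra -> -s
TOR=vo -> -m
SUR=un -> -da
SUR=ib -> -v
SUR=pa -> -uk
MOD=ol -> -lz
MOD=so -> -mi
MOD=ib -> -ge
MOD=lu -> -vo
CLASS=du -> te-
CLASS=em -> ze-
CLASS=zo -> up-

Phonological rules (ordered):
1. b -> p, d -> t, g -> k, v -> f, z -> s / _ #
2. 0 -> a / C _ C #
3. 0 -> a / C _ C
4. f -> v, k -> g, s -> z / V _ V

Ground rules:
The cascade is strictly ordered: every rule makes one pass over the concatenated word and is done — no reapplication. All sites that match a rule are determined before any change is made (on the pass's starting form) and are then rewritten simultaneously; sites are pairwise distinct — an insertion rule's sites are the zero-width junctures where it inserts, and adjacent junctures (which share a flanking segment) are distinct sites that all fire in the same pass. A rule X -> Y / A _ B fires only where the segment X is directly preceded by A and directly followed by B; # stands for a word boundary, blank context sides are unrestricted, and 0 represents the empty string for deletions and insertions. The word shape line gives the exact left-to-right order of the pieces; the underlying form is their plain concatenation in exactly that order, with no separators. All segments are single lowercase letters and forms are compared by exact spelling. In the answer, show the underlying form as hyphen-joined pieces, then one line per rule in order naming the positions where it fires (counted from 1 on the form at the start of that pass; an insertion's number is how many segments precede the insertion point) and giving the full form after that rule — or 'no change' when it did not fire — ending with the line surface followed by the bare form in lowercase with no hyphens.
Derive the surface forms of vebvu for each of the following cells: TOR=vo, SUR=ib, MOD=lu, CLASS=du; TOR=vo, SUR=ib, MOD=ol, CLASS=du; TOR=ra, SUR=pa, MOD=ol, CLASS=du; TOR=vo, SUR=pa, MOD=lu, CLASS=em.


cell TOR=vo, SUR=ib, MOD=lu, CLASS=du:
underlying: te-vebvu-m-v-vo
1. b -> p, d -> t, g -> k, v -> f, z -> s / _ #: no change
2. 0 -> a / C _ C #: no change
3. 0 -> a / C _ C: inserts after position(s) 5, 8, 9: tevebavumavavo
4. f -> v, k -> g, s -> z / V _ V: no change
surface: tevebavumavavo

cell TOR=vo, SUR=ib, MOD=ol, CLASS=du:
underlying: te-vebvu-m-v-lz
1. b -> p, d -> t, g -> k, v -> f, z -> s / _ #: fires at position(s) 11: tevebvumvls
2. 0 -> a / C _ C #: inserts after position(s) 10: tevebvumvlas
3. 0 -> a / C _ C: inserts after position(s) 5, 8, 9: tevebavumavalas
4. f -> v, k -> g, s -> z / V _ V: no change
surface: tevebavumavalas

cell TOR=ra, SUR=pa, MOD=ol, CLASS=du:
underlying: te-vebvu-s-uk-lz
1. b -> p, d -> t, g -> k, v -> f, z -> s / _ #: fires at position(s) 12: tevebvusukls
2. 0 -> a / C _ C #: inserts after position(s) 11: tevebvusuklas
3. 0 -> a / C _ C: inserts after position(s) 5, 10: tevebavusukalas
4. f -> v, k -> g, s -> z / V _ V: fires at position(s) 9, 11: tevebavuzugalas
surface: tevebavuzugalas

cell TOR=vo, SUR=pa, MOD=lu, CLASS=em:
underlying: ze-vebvu-m-uk-vo
1. b -> p, d -> t, g -> k, v -> f, z -> s / _ #: no change
2. 0 -> a / C _ C #: no change
3. 0 -> a / C _ C: inserts after position(s) 5, 10: zevebavumukavo
4. f -> v, k -> g, s -> z / V _ V: fires at position(s) 11: zevebavumugavo
surface: zevebavumugavo


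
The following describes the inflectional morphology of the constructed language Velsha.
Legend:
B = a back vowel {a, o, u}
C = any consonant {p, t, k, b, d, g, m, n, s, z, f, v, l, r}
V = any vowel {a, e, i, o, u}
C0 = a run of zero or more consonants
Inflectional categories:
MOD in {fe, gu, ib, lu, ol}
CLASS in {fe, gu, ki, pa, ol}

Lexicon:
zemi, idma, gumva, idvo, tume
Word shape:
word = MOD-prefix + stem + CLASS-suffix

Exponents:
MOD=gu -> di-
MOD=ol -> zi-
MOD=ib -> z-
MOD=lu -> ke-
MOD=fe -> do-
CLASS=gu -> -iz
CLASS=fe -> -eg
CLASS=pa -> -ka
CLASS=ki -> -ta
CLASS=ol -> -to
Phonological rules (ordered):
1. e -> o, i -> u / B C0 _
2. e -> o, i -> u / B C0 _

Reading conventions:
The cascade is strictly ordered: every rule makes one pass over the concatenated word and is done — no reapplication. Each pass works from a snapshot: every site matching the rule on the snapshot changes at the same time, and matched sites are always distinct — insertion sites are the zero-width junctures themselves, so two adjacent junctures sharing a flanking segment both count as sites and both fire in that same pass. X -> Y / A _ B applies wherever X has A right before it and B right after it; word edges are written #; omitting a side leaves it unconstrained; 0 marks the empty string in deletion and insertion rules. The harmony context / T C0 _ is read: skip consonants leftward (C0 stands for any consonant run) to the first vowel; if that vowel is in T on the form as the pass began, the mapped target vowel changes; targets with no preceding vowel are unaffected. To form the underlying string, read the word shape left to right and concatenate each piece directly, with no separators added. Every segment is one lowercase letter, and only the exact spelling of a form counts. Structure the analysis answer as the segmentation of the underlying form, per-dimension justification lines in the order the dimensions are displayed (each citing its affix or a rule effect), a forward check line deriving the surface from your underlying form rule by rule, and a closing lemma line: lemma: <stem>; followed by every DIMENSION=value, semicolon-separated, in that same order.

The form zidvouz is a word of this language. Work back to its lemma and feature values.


underlying: z-idvo-iz
MOD=ib - signalled by the affix z-
CLASS=gu - signalled by the affix -iz
check: zidvoiz -> zidvouz -> zidvouz
lemma: idvo; MOD=ib; CLASS=gu


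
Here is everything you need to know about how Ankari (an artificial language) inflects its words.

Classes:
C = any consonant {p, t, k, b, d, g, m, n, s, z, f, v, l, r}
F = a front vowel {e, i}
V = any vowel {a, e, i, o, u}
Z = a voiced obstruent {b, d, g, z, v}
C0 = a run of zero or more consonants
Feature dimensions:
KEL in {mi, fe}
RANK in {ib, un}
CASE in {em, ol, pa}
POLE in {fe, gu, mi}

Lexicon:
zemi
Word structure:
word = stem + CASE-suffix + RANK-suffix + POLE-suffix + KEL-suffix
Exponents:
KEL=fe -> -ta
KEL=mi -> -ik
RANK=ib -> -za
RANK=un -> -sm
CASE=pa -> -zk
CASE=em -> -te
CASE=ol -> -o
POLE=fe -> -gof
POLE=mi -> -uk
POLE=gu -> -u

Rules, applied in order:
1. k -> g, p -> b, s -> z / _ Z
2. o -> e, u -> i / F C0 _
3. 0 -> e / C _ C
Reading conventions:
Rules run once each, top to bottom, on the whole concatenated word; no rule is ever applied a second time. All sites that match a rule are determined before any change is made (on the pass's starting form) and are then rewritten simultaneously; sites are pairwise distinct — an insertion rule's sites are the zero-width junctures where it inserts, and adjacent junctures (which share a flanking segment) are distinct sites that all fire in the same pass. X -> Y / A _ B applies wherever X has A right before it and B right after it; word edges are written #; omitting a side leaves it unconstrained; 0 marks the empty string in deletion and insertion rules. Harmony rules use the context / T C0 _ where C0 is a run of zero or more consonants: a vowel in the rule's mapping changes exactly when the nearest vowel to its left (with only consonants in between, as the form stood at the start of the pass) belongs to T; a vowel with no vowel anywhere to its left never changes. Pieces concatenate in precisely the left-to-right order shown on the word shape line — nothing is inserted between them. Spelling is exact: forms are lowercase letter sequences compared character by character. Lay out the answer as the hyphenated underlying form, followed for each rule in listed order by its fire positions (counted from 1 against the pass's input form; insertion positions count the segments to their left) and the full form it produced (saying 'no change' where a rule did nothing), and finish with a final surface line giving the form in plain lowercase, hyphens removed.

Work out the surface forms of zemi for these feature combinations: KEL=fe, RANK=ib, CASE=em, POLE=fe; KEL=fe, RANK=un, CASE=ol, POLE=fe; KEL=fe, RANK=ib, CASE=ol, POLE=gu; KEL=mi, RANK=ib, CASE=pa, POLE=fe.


cell KEL=fe, RANK=ib, CASE=em, POLE=fe:
underlying: zemi-te-za-gof-ta
1. k -> g, p -> b, s -> z / _ Z: no change
2. o -> e, u -> i / F C0 _: no change
3. 0 -> e / C _ C: inserts after position(s) 11: zemitezagofeta
surface: zemitezagofeta

cell KEL=fe, RANK=un, CASE=ol, POLE=fe:
underlying: zemi-o-sm-gof-ta
1. k -> g, p -> b, s -> z / _ Z: no change
2. o -> e, u -> i / F C0 _: fires at position(s) 5: zemiesmgofta
3. 0 -> e / C _ C: inserts after position(s) 6, 7, 10: zemiesemegofeta
surface: zemiesemegofeta

cell KEL=fe, RANK=ib, CASE=ol, POLE=gu:
underlying: zemi-o-za-u-ta
1. k -> g, p -> b, s -> z / _ Z: no change
2. o -> e, u -> i / F C0 _: fires at position(s) 5: zemiezauta
3. 0 -> e / C _ C: no change
surface: zemiezauta

cell KEL=mi, RANK=ib, CASE=pa, POLE=fe:
underlying: zemi-zk-za-gof-ik
1. k -> g, p -> b, s -> z / _ Z: fires at position(s) 6: zemizgzagofik
2. o -> e, u -> i / F C0 _: no change
3. 0 -> e / C _ C: inserts after position(s) 5, 6: zemizegezagofik
surface: zemizegezagofik


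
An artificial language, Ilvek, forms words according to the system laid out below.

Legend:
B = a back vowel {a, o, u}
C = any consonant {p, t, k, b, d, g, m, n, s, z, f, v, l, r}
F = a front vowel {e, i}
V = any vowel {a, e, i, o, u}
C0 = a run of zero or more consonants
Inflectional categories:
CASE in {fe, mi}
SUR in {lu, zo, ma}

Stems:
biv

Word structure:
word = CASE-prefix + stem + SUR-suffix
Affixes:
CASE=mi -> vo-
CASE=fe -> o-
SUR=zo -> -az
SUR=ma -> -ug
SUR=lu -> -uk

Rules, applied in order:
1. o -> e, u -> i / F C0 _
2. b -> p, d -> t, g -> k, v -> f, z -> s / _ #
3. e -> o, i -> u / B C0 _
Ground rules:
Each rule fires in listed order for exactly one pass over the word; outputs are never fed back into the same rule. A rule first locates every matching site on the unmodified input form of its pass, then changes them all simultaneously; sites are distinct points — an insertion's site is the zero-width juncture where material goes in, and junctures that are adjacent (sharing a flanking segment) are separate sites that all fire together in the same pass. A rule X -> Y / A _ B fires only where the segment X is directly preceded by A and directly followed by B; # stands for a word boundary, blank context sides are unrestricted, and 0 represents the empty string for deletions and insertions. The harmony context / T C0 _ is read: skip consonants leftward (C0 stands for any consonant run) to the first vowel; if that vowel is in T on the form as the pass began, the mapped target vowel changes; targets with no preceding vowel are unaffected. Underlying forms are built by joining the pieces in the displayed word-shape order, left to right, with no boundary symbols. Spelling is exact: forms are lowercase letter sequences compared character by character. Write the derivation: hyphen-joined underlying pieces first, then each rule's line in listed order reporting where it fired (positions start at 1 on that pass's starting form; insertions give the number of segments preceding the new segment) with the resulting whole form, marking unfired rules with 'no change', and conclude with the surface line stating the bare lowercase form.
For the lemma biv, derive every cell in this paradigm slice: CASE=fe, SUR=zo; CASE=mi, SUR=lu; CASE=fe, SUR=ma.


cell CASE=fe, SUR=zo:
underlying: o-biv-az
1. o -> e, u -> i / F C0 _: no change
2. b -> p, d -> t, g -> k, v -> f, z -> s / _ #: fires at position(s) 6: obivas
3. e -> o, i -> u / B C0 _: fires at position(s) 3: obuvas
surface: obuvas

cell CASE=mi, SUR=lu:
underlying: vo-biv-uk
1. o -> e, u -> i / F C0 _: fires at position(s) 6: vobivik
2. b -> p, d -> t, g -> k, v -> f, z -> s / _ #: no change
3. e -> o, i -> u / B C0 _: fires at position(s) 4: vobuvik
surface: vobuvik

cell CASE=fe, SUR=ma:
underlying: o-biv-ug
1. o -> e, u -> i / F C0 _: fires at position(s) 5: obivig
2. b -> p, d -> t, g -> k, v -> f, z -> s / _ #: fires at position(s) 6: obivik
3. e -> o, i -> u / B C0 _: fires at position(s) 3: obuvik
surface: obuvik


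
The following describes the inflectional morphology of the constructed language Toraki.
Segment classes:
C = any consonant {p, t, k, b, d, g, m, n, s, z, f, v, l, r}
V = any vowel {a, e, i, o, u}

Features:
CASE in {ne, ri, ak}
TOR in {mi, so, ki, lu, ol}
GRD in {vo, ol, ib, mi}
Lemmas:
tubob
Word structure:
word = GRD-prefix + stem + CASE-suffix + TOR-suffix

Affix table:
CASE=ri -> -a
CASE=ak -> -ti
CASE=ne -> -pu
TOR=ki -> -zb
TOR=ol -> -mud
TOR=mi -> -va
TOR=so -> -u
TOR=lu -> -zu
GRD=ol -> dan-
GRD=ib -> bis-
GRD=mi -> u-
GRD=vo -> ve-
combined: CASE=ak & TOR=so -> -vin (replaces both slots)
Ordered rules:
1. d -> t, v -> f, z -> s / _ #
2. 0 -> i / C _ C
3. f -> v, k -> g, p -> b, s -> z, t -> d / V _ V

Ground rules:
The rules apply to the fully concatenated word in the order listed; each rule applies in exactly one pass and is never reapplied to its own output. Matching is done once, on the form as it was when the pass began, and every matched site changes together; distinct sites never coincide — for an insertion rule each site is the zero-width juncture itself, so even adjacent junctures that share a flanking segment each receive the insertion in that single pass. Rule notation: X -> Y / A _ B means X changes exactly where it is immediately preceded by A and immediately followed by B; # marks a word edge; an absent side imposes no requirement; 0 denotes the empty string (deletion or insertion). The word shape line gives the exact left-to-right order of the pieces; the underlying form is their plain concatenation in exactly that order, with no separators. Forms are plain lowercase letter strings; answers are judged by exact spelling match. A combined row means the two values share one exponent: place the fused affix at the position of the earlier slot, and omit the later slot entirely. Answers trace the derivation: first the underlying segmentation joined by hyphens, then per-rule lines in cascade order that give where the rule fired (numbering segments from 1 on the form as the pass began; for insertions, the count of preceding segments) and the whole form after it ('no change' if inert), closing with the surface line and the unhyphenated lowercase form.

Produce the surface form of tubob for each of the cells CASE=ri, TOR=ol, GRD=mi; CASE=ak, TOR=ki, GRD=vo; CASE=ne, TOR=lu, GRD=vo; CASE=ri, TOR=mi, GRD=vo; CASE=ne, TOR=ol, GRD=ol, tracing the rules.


cell CASE=ri, TOR=ol, GRD=mi:
underlying: u-tubob-a-mud
1. d -> t, v -> f, z -> s / _ #: fires at position(s) 10: utubobamut
2. 0 -> i / C _ C: no change
3. f -> v, k -> g, p -> b, s -> z, t -> d / V _ V: fires at position(s) 2: udubobamut
surface: udubobamut

cell CASE=ak, TOR=ki, GRD=vo:
underlying: ve-tubob-ti-zb
1. d -> t, v -> f, z -> s / _ #: no change
2. 0 -> i / C _ C: inserts after position(s) 7, 10: vetubobitizib
3. f -> v, k -> g, p -> b, s -> z, t -> d / V _ V: fires at position(s) 3, 9: vedubobidizib
surface: vedubobidizib

cell CASE=ne, TOR=lu, GRD=vo:
underlying: ve-tubob-pu-zu
1. d -> t, v -> f, z -> s / _ #: no change
2. 0 -> i / C _ C: inserts after position(s) 7: vetubobipuzu
3. f -> v, k -> g, p -> b, s -> z, t -> d / V _ V: fires at position(s) 3, 9: vedubobibuzu
surface: vedubobibuzu

cell CASE=ri, TOR=mi, GRD=vo:
underlying: ve-tubob-a-va
1. d -> t, v -> f, z -> s / _ #: no change
2. 0 -> i / C _ C: no change
3. f -> v, k -> g, p -> b, s -> z, t -> d / V _ V: fires at position(s) 3: vedubobava
surface: vedubobava

cell CASE=ne, TOR=ol, GRD=ol:
underlying: dan-tubob-pu-mud
1. d -> t, v -> f, z -> s / _ #: fires at position(s) 13: dantubobpumut
2. 0 -> i / C _ C: inserts after position(s) 3, 8: danitubobipumut
3. f -> v, k -> g, p -> b, s -> z, t -> d / V _ V: fires at position(s) 5, 11: danidubobibumut
surface: danidubobibumut


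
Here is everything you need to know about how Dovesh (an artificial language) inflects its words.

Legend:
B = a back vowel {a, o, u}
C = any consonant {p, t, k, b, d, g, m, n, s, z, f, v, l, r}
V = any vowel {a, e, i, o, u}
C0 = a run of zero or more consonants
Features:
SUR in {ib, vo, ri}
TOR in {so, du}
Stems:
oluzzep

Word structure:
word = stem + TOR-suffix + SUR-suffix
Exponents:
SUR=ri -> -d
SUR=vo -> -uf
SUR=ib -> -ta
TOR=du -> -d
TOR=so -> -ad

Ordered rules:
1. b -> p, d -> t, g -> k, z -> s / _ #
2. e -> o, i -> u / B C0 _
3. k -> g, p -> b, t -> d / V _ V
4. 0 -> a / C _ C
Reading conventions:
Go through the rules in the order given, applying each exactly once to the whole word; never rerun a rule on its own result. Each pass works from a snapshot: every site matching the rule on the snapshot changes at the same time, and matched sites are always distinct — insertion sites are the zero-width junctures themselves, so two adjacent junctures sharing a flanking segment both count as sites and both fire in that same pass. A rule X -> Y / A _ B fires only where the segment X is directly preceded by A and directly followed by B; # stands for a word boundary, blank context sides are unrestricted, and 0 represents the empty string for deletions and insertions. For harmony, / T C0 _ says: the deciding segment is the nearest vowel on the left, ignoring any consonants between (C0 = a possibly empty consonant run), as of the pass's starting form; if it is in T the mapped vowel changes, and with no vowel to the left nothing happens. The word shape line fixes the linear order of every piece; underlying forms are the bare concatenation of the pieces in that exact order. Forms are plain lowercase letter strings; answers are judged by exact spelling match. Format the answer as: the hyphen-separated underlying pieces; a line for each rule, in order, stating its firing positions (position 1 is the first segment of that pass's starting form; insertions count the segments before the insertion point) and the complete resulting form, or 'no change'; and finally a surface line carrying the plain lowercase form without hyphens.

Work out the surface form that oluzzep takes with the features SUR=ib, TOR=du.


underlying: oluzzep-d-ta
1. b -> p, d -> t, g -> k, z -> s / _ #: no change
2. e -> o, i -> u / B C0 _: fires at position(s) 6: oluzzopdta
3. k -> g, p -> b, t -> d / V _ V: no change
4. 0 -> a / C _ C: inserts after position(s) 4, 7, 8: oluzazopadata
surface: oluzazopadata


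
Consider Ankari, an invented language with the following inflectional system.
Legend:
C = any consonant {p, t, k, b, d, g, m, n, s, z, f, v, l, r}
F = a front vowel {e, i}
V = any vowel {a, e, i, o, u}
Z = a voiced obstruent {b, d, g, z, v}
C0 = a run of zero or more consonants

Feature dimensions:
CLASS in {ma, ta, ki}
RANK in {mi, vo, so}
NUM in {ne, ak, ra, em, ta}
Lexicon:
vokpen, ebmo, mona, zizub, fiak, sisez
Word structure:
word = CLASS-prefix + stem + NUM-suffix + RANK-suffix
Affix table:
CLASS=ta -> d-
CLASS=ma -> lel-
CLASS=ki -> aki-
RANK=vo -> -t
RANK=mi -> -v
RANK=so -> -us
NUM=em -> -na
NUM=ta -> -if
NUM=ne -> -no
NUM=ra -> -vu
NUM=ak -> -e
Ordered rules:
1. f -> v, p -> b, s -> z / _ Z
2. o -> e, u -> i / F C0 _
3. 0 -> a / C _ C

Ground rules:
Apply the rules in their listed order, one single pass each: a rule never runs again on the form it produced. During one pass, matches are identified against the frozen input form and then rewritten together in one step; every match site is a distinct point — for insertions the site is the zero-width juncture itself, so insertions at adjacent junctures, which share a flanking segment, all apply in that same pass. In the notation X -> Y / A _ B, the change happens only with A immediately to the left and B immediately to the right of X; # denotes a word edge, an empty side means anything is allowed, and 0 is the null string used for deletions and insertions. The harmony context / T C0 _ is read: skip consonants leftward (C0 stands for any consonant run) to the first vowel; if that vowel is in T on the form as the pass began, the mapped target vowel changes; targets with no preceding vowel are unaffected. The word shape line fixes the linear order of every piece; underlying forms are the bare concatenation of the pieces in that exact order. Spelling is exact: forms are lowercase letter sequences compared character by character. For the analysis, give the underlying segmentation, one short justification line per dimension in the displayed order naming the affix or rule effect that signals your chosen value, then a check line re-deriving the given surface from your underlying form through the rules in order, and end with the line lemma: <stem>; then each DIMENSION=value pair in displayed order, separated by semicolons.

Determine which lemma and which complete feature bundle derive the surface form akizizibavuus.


underlying: aki-zizub-vu-us
CLASS=ki - signalled by the affix aki-
RANK=so - signalled by the affix -us
NUM=ra - signalled by the affix -vu
check: akizizubvuus -> akizizubvuus -> akizizibvuus -> akizizibavuus
lemma: zizub; CLASS=ki; RANK=so; NUM=ra


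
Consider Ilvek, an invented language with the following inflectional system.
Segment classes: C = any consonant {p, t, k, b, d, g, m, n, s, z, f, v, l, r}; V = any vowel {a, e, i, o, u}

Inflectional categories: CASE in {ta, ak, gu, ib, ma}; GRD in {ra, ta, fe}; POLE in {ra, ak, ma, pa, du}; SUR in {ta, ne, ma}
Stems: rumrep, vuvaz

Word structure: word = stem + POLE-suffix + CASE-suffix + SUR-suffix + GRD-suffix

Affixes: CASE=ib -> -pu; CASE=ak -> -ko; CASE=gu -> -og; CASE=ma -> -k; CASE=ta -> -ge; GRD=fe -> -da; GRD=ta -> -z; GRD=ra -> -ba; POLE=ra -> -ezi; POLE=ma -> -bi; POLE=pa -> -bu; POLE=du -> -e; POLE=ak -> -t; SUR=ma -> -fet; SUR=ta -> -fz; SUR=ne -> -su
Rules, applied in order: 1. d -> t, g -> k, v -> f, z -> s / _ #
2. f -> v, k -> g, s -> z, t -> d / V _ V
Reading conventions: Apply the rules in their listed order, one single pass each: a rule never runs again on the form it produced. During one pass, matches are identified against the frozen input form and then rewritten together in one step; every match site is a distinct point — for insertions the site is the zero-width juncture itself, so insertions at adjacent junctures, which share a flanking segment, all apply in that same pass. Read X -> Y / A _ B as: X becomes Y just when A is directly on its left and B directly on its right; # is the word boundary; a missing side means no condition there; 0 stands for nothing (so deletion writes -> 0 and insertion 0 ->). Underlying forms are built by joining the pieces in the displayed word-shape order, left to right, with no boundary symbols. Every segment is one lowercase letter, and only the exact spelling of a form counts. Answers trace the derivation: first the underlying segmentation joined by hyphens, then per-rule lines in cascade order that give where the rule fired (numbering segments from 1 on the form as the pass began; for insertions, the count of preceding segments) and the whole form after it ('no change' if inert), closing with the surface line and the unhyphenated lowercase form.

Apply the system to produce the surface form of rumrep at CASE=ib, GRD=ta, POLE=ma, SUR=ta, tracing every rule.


underlying: rumrep-bi-pu-fz-z
1. d -> t, g -> k, v -> f, z -> s / _ #: fires at position(s) 13: rumrepbipufzs
2. f -> v, k -> g, s -> z, t -> d / V _ V: no change
surface: rumrepbipufzs


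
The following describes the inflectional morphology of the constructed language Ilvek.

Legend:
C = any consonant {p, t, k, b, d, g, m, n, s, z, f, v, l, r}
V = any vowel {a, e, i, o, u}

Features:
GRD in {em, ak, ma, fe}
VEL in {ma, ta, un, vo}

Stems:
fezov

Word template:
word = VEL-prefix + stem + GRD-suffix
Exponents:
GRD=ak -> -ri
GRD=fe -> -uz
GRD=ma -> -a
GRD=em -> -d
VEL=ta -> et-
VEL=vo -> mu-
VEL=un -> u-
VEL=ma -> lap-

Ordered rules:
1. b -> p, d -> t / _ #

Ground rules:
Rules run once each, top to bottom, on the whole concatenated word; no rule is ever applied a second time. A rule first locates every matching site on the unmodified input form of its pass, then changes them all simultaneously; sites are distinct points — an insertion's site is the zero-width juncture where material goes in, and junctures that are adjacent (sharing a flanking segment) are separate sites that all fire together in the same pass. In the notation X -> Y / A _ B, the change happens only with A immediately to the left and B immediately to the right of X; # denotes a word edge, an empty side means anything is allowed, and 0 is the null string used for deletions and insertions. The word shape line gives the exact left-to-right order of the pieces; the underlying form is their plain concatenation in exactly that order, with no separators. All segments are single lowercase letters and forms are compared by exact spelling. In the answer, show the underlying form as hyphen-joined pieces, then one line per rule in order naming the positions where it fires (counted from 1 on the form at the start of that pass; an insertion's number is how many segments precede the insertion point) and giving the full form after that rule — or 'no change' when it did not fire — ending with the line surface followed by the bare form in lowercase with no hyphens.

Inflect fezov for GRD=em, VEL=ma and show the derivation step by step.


underlying: lap-fezov-d
1. b -> p, d -> t / _ #: fires at position(s) 9: lapfezovt
surface: lapfezovt
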